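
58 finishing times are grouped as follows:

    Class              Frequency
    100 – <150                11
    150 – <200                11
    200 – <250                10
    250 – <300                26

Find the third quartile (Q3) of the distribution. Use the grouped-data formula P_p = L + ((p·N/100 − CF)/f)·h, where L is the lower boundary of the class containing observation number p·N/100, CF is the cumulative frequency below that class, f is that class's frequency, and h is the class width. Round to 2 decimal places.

N = 58; target position k = 75/100 · 58 = 43.5.
Cumulative frequencies: 11, 22, 32, 58.
Observation 43.5 falls in the class 250 – <300.
L = 250, CF = 32, f = 26, h = 50.
P75 = 250 + ((43.5 − 32)/26)·50 = 250 + 22.1154 = 272.115.

272.12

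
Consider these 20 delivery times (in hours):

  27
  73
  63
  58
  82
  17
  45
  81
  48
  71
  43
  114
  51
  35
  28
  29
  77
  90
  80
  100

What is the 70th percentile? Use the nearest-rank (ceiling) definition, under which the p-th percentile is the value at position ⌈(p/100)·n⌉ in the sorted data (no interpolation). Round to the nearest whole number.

77

Sorted: 17, 27, 28, 29, 35, 43, 45, 48, 51, 58, 63, 71, 73, 77, 80, 81, 82, 90, 100, 114.
n = 20.
Position = ⌈70/100 · 20⌉ = ⌈14⌉ = 14.
The value at rank 14 is 77.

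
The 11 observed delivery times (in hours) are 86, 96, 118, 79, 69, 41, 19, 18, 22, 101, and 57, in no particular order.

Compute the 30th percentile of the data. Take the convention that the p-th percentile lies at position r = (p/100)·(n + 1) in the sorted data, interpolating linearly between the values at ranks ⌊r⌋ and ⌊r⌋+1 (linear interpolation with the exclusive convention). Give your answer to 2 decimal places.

33.40

Sorted: 18, 19, 22, 41, 57, 69, 79, 86, 96, 101, 118.
n = 11.
r = (30/100)·(11 + 1) = 3.6.
Rank 3 is 22 and rank 4 is 41.
Interpolate: 22 + 0.6·(41 − 22) = 22 + 0.6·19 = 33.4.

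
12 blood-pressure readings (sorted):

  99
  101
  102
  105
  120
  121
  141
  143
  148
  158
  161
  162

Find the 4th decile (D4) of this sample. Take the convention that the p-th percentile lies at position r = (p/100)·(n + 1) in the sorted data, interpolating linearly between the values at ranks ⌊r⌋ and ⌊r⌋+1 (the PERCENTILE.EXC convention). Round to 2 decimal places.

120.20

n = 12.
r = (40/100)·(12 + 1) = 5.2.
Rank 5 is 120 and rank 6 is 121.
Interpolate: 120 + 0.2·(121 − 120) = 120 + 0.2·1 = 120.2.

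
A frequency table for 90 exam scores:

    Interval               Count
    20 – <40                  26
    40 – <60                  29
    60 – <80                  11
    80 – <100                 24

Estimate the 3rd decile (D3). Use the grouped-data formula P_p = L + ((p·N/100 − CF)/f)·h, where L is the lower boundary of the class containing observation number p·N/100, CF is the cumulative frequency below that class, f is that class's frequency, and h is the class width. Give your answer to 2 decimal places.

40.69

N = 90; target position k = 30/100 · 90 = 27.
Cumulative frequencies: 26, 55, 66, 90.
Observation 27 falls in the class 40 – <60.
L = 40, CF = 26, f = 29, h = 20.
P30 = 40 + ((27 − 26)/29)·20 = 40 + 0.689655 = 40.6897.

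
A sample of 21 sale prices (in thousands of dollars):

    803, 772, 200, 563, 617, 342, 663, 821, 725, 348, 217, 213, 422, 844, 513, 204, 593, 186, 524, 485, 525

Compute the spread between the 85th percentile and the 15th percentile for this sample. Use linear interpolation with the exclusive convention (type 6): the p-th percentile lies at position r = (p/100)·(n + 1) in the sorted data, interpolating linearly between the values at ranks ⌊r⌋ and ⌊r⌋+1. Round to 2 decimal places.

587.00

Sorted: 186, 200, 204, 213, 217, 342, 348, 422, 485, 513, 524, 525, 563, 593, 617, 663, 725, 772, 803, 821, 844.
n = 21.
P15: r = 3.3; ranks 3–4 are 204, 213; interpolating gives 206.7.
P85: r = 18.7; ranks 18–19 are 772, 803; interpolating gives 793.7.
Difference: 793.7 − 206.7 = 587.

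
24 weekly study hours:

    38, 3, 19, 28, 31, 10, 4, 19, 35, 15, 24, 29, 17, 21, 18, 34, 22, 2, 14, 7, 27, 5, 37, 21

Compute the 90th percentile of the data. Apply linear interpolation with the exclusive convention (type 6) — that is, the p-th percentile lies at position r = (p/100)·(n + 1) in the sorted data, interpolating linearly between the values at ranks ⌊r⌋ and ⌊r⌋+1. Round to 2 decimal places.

36.00

Sorted: 2, 3, 4, 5, 7, 10, 14, 15, 17, 18, 19, 19, 21, 21, 22, 24, 27, 28, 29, 31, 34, 35, 37, 38.
n = 24.
r = (90/100)·(24 + 1) = 22.5.
Rank 22 is 35 and rank 23 is 37.
Interpolate: 35 + 0.5·(37 − 35) = 35 + 0.5·2 = 36.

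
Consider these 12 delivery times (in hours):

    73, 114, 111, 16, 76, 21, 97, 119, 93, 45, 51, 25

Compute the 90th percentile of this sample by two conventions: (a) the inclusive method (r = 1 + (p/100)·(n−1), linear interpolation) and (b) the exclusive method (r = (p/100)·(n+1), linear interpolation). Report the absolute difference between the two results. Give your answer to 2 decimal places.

3.80

Sorted: 16, 21, 25, 45, 51, 73, 76, 93, 97, 111, 114, 119.
n = 12.
(a) r = 10.9; between ranks 10 (111) and 11 (114): 113.7.
(b) r = 11.7; between ranks 11 (114) and 12 (119): 117.5.
|113.7 − 117.5| = 3.8.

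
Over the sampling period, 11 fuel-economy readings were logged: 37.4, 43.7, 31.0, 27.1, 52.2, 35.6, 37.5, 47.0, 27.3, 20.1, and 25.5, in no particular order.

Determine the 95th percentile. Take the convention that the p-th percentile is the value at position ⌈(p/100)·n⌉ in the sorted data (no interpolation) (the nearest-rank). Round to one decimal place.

Sorted: 20.1, 25.5, 27.1, 27.3, 31.0, 35.6, 37.4, 37.5, 43.7, 47.0, 52.2.
n = 11.
Position = ⌈95/100 · 11⌉ = ⌈10.45⌉ = 11.
The value at rank 11 is 52.2.

52.2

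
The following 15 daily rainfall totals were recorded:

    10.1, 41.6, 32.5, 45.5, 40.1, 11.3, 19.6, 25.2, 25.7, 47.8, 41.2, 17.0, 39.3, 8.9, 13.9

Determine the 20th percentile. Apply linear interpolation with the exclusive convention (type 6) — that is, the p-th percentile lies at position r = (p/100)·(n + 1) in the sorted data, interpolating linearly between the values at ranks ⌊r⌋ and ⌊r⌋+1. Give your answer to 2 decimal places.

11.82

Sorted: 8.9, 10.1, 11.3, 13.9, 17.0, 19.6, 25.2, 25.7, 32.5, 39.3, 40.1, 41.2, 41.6, 45.5, 47.8.
n = 15.
r = (20/100)·(15 + 1) = 3.2.
Rank 3 is 11.3 and rank 4 is 13.9.
Interpolate: 11.3 + 0.2·(13.9 − 11.3) = 11.3 + 0.2·2.6 = 11.82.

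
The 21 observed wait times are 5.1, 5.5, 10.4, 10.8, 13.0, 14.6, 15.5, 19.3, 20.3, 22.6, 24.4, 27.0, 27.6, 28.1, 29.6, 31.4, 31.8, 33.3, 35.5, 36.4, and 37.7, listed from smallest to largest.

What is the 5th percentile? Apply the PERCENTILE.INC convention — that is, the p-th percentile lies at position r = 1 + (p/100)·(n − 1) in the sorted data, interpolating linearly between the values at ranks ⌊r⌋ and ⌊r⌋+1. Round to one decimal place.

5.5

n = 21.
r = 1 + (5/100)·(21 − 1) = 1 + 1 = 2.
r is an integer, so P5 is the value at rank 2: 5.5.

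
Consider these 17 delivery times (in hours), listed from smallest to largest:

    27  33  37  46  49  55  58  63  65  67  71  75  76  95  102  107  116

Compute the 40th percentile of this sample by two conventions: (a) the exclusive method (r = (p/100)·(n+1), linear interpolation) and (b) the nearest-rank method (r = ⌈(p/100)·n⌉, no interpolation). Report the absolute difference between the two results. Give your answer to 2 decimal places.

n = 17.
(a) r = 7.2; between ranks 7 (58) and 8 (63): 59.
(b) the nearest-rank method: rank 7 → 58.
|59 − 58| = 1.

1.00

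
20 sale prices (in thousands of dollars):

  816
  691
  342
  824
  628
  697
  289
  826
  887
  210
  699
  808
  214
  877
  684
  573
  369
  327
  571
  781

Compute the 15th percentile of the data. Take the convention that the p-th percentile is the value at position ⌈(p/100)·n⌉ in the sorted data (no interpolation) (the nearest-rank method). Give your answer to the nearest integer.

289

Sorted: 210, 214, 289, 327, 342, 369, 571, 573, 628, 684, 691, 697, 699, 781, 808, 816, 824, 826, 877, 887.
n = 20.
Position = ⌈15/100 · 20⌉ = ⌈3⌉ = 3.
The value at rank 3 is 289.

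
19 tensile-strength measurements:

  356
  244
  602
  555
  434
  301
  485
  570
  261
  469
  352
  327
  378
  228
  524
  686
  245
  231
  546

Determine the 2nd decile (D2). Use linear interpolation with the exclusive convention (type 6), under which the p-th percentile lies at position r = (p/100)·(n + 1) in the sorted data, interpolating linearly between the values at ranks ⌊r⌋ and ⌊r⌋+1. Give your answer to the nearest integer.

Sorted: 228, 231, 244, 245, 261, 301, 327, 352, 356, 378, 434, 469, 485, 524, 546, 555, 570, 602, 686.
n = 19.
r = (20/100)·(19 + 1) = 4.
r is an integer, so P20 is the value at rank 4: 245.

245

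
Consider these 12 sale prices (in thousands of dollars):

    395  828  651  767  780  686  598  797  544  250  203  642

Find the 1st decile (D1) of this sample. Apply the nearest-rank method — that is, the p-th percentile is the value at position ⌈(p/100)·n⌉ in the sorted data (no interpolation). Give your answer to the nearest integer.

Sorted: 203, 250, 395, 544, 598, 642, 651, 686, 767, 780, 797, 828.
n = 12.
Position = ⌈10/100 · 12⌉ = ⌈1.2⌉ = 2.
The value at rank 2 is 250.

250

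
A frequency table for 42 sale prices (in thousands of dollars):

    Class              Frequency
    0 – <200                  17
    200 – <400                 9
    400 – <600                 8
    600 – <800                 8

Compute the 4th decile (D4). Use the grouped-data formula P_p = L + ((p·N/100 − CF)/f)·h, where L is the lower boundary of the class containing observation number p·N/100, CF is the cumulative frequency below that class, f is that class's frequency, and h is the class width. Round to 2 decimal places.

N = 42; target position k = 40/100 · 42 = 16.8.
Cumulative frequencies: 17, 26, 34, 42.
Observation 16.8 falls in the class 0 – <200.
L = 0, CF = 0, f = 17, h = 200.
P40 = 0 + ((16.8 − 0)/17)·200 = 0 + 197.647 = 197.647.

197.65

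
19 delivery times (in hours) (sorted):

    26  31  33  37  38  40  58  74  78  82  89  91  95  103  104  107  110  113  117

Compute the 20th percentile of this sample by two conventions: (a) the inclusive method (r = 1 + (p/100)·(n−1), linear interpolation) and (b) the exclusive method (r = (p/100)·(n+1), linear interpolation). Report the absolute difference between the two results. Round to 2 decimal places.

0.60

n = 19.
(a) r = 4.6; between ranks 4 (37) and 5 (38): 37.6.
(b) r = 4 → value at rank 4 = 37.
|37.6 − 37| = 0.6.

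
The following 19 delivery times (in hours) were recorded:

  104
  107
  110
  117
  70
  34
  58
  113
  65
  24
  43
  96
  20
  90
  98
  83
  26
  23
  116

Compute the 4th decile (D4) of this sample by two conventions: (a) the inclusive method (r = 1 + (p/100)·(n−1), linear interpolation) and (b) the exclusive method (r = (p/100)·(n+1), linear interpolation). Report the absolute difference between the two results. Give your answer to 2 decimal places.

1.00

Sorted: 20, 23, 24, 26, 34, 43, 58, 65, 70, 83, 90, 96, 98, 104, 107, 110, 113, 116, 117.
n = 19.
(a) r = 8.2; between ranks 8 (65) and 9 (70): 66.
(b) r = 8 → value at rank 8 = 65.
|66 − 65| = 1.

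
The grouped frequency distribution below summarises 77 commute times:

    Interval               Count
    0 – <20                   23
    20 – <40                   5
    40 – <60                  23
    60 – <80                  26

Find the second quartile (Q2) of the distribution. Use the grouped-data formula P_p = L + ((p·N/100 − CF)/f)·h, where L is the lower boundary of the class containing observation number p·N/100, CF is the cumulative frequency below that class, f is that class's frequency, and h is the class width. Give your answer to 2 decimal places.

49.13

N = 77; target position k = 50/100 · 77 = 38.5.
Cumulative frequencies: 23, 28, 51, 77.
Observation 38.5 falls in the class 40 – <60.
L = 40, CF = 28, f = 23, h = 20.
P50 = 40 + ((38.5 − 28)/23)·20 = 40 + 9.13043 = 49.1304.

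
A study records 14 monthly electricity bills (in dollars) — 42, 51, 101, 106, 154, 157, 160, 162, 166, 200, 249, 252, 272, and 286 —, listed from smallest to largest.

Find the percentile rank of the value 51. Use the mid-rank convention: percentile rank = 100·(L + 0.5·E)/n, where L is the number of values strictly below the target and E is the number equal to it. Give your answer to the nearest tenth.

Count below 51: L = 1; count equal: E = 1; n = 14.
Percentile rank = 100·(1 + 0.5·1)/14 = 100·1.5/14 = 10.71.

10.7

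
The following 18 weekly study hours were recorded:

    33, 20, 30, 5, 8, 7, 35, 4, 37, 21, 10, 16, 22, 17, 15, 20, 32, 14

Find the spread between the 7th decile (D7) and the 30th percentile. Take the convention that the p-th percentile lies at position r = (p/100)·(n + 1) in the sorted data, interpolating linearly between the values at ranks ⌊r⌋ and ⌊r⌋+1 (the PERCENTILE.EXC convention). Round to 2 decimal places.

11.60

Sorted: 4, 5, 7, 8, 10, 14, 15, 16, 17, 20, 20, 21, 22, 30, 32, 33, 35, 37.
n = 18.
P30: r = 5.7; ranks 5–6 are 10, 14; interpolating gives 12.8.
P70: r = 13.3; ranks 13–14 are 22, 30; interpolating gives 24.4.
Difference: 24.4 − 12.8 = 11.6.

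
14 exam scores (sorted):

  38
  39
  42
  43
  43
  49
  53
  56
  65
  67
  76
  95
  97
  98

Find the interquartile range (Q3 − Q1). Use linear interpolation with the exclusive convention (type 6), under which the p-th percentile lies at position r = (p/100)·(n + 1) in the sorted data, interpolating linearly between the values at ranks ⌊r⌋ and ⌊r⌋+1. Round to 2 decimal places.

38.00

n = 14.
P25: r = 3.75; ranks 3–4 are 42, 43; interpolating gives 42.75.
P75: r = 11.25; ranks 11–12 are 76, 95; interpolating gives 80.75.
Difference: 80.75 − 42.75 = 38.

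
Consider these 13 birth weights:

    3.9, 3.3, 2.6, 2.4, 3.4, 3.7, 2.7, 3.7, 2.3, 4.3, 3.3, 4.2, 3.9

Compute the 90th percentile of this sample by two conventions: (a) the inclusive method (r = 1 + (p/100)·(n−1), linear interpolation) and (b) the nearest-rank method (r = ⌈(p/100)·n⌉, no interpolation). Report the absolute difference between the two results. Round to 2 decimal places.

Sorted: 2.3, 2.4, 2.6, 2.7, 3.3, 3.3, 3.4, 3.7, 3.7, 3.9, 3.9, 4.2, 4.3.
n = 13.
(a) r = 11.8; between ranks 11 (3.9) and 12 (4.2): 4.14.
(b) the nearest-rank method: rank 12 → 4.2.
|4.14 − 4.2| = 0.06.

0.06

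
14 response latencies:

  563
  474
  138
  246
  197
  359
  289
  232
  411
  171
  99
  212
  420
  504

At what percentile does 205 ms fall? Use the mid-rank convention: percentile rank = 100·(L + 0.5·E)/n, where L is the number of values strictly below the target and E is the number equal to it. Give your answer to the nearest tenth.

28.6

Sorted: 99, 138, 171, 197, 212, 232, 246, 289, 359, 411, 420, 474, 504, 563.
Count below 205: L = 4; count equal: E = 0; n = 14.
Percentile rank = 100·(4 + 0.5·0)/14 = 100·4/14 = 28.57.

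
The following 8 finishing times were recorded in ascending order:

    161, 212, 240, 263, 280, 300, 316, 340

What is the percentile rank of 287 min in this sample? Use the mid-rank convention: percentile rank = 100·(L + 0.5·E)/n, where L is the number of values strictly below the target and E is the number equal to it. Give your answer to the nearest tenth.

Count below 287: L = 5; count equal: E = 0; n = 8.
Percentile rank = 100·(5 + 0.5·0)/8 = 100·5/8 = 62.5.

62.5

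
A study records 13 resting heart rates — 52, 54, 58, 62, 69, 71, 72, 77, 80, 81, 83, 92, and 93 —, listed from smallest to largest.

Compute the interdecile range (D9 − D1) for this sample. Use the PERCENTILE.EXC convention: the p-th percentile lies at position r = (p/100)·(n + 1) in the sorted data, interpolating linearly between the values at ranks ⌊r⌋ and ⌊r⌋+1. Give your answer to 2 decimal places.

n = 13.
P10: r = 1.4; ranks 1–2 are 52, 54; interpolating gives 52.8.
P90: r = 12.6; ranks 12–13 are 92, 93; interpolating gives 92.6.
Difference: 92.6 − 52.8 = 39.8.

39.80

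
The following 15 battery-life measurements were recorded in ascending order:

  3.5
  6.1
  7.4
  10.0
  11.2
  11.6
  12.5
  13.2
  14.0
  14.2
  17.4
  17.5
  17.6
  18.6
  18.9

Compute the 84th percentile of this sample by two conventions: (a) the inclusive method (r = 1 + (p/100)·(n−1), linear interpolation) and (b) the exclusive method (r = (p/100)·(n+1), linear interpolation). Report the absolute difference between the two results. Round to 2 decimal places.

n = 15.
(a) r = 12.76; between ranks 12 (17.5) and 13 (17.6): 17.576.
(b) r = 13.44; between ranks 13 (17.6) and 14 (18.6): 18.04.
|17.576 − 18.04| = 0.464.

0.46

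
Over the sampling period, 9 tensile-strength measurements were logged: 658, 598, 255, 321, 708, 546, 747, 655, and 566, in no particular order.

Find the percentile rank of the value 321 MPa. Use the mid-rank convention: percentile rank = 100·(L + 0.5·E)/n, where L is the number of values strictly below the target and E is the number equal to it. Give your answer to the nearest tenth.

16.7

Sorted: 255, 321, 546, 566, 598, 655, 658, 708, 747.
Count below 321: L = 1; count equal: E = 1; n = 9.
Percentile rank = 100·(1 + 0.5·1)/9 = 100·1.5/9 = 16.67.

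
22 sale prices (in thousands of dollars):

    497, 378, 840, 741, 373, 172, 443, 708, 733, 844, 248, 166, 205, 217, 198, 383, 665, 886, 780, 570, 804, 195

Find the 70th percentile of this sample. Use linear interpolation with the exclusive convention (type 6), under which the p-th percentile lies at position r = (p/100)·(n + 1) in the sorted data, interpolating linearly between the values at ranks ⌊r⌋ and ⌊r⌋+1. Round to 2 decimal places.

Sorted: 166, 172, 195, 198, 205, 217, 248, 373, 378, 383, 443, 497, 570, 665, 708, 733, 741, 780, 804, 840, 844, 886.
n = 22.
r = (70/100)·(22 + 1) = 16.1.
Rank 16 is 733 and rank 17 is 741.
Interpolate: 733 + 0.1·(741 − 733) = 733 + 0.1·8 = 733.8.

733.80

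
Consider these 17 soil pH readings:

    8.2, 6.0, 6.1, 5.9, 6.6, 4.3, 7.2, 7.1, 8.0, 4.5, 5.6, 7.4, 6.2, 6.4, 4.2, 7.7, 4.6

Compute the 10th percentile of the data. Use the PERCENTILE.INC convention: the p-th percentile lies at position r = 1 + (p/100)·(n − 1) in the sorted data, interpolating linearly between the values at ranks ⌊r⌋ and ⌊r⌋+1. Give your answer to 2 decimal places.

Sorted: 4.2, 4.3, 4.5, 4.6, 5.6, 5.9, 6.0, 6.1, 6.2, 6.4, 6.6, 7.1, 7.2, 7.4, 7.7, 8.0, 8.2.
n = 17.
r = 1 + (10/100)·(17 − 1) = 1 + 1.6 = 2.6.
Rank 2 is 4.3 and rank 3 is 4.5.
Interpolate: 4.3 + 0.6·(4.5 − 4.3) = 4.3 + 0.6·0.2 = 4.42.

4.42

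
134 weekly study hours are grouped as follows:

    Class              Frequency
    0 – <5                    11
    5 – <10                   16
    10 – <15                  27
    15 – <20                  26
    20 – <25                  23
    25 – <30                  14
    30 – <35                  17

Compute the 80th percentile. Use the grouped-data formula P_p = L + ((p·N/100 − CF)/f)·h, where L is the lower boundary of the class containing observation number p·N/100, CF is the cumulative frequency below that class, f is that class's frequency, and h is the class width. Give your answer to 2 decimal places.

N = 134; target position k = 80/100 · 134 = 107.2.
Cumulative frequencies: 11, 27, 54, 80, 103, 117, 134.
Observation 107.2 falls in the class 25 – <30.
L = 25, CF = 103, f = 14, h = 5.
P80 = 25 + ((107.2 − 103)/14)·5 = 25 + 1.5 = 26.5.

26.50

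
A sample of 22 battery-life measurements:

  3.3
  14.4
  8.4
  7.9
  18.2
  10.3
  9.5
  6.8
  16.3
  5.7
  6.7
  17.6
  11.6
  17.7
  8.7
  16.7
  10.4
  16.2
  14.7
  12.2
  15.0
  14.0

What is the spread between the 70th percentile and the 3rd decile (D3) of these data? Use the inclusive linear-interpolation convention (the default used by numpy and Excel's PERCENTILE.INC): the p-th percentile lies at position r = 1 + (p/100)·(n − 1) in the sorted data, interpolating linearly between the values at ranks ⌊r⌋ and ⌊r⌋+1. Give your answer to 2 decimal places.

5.97

Sorted: 3.3, 5.7, 6.7, 6.8, 7.9, 8.4, 8.7, 9.5, 10.3, 10.4, 11.6, 12.2, 14.0, 14.4, 14.7, 15.0, 16.2, 16.3, 16.7, 17.6, 17.7, 18.2.
n = 22.
P30: r = 7.3; ranks 7–8 are 8.7, 9.5; interpolating gives 8.94.
P70: r = 15.7; ranks 15–16 are 14.7, 15.0; interpolating gives 14.91.
Difference: 14.91 − 8.94 = 5.97.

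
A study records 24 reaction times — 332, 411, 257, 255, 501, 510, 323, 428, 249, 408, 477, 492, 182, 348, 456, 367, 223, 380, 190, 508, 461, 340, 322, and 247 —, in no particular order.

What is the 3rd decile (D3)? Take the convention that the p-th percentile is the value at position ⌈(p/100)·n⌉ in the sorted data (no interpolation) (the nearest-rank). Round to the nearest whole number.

Sorted: 182, 190, 223, 247, 249, 255, 257, 322, 323, 332, 340, 348, 367, 380, 408, 411, 428, 456, 461, 477, 492, 501, 508, 510.
n = 24.
Position = ⌈30/100 · 24⌉ = ⌈7.2⌉ = 8.
The value at rank 8 is 322.

322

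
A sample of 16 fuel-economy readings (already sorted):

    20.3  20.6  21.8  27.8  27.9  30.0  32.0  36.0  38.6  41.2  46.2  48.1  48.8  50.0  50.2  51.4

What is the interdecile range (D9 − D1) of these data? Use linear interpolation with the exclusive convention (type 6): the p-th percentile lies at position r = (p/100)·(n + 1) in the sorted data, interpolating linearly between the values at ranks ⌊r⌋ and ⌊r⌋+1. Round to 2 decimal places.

30.05

n = 16.
P10: r = 1.7; ranks 1–2 are 20.3, 20.6; interpolating gives 20.51.
P90: r = 15.3; ranks 15–16 are 50.2, 51.4; interpolating gives 50.56.
Difference: 50.56 − 20.51 = 30.05.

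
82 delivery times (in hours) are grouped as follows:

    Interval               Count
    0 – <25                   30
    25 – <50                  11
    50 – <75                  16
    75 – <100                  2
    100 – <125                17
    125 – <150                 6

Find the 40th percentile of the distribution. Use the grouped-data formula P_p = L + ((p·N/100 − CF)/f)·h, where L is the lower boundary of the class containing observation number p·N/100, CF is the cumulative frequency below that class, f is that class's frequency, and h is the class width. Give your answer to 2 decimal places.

N = 82; target position k = 40/100 · 82 = 32.8.
Cumulative frequencies: 30, 41, 57, 59, 76, 82.
Observation 32.8 falls in the class 25 – <50.
L = 25, CF = 30, f = 11, h = 25.
P40 = 25 + ((32.8 − 30)/11)·25 = 25 + 6.36364 = 31.3636.

31.36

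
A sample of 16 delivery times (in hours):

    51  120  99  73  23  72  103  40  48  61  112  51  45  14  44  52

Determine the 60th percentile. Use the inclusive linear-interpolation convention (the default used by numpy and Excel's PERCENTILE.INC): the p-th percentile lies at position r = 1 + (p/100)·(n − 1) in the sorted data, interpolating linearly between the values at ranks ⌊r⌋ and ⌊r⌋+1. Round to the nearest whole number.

Sorted: 14, 23, 40, 44, 45, 48, 51, 51, 52, 61, 72, 73, 99, 103, 112, 120.
n = 16.
r = 1 + (60/100)·(16 − 1) = 1 + 9 = 10.
r is an integer, so P60 is the value at rank 10: 61.

61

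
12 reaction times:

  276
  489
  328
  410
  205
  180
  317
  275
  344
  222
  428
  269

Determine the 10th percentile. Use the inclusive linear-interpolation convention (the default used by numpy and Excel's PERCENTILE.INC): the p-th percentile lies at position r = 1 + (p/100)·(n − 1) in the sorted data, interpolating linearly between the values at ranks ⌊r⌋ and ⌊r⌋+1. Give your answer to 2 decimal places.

Sorted: 180, 205, 222, 269, 275, 276, 317, 328, 344, 410, 428, 489.
n = 12.
r = 1 + (10/100)·(12 − 1) = 1 + 1.1 = 2.1.
Rank 2 is 205 and rank 3 is 222.
Interpolate: 205 + 0.1·(222 − 205) = 205 + 0.1·17 = 206.7.

206.70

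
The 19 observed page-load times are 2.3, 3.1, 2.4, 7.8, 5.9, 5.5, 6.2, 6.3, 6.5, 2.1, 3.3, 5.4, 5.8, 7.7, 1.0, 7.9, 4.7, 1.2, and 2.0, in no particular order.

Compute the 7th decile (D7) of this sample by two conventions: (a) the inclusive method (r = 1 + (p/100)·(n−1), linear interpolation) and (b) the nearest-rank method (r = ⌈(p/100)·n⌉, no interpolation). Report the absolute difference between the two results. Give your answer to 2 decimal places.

0.12

Sorted: 1.0, 1.2, 2.0, 2.1, 2.3, 2.4, 3.1, 3.3, 4.7, 5.4, 5.5, 5.8, 5.9, 6.2, 6.3, 6.5, 7.7, 7.8, 7.9.
n = 19.
(a) r = 13.6; between ranks 13 (5.9) and 14 (6.2): 6.08.
(b) the nearest-rank method: rank 14 → 6.2.
|6.08 − 6.2| = 0.12.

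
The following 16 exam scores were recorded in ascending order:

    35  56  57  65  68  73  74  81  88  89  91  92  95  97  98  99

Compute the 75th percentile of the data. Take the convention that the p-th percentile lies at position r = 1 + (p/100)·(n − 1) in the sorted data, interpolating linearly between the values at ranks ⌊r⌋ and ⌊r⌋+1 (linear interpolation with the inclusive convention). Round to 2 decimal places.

92.75

n = 16.
r = 1 + (75/100)·(16 − 1) = 1 + 11.25 = 12.25.
Rank 12 is 92 and rank 13 is 95.
Interpolate: 92 + 0.25·(95 − 92) = 92 + 0.25·3 = 92.75.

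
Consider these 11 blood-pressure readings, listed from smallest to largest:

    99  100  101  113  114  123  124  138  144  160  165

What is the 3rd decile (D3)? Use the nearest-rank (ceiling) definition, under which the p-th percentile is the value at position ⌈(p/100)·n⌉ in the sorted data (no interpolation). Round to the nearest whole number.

n = 11.
Position = ⌈30/100 · 11⌉ = ⌈3.3⌉ = 4.
The value at rank 4 is 113.

113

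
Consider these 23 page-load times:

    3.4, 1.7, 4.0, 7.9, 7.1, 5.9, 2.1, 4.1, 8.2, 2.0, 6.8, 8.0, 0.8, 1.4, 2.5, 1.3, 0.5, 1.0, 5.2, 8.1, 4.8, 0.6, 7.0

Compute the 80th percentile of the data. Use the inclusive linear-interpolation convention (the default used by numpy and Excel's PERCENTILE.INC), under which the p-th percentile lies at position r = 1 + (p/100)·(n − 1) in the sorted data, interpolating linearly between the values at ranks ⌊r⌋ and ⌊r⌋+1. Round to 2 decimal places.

7.06

Sorted: 0.5, 0.6, 0.8, 1.0, 1.3, 1.4, 1.7, 2.0, 2.1, 2.5, 3.4, 4.0, 4.1, 4.8, 5.2, 5.9, 6.8, 7.0, 7.1, 7.9, 8.0, 8.1, 8.2.
n = 23.
r = 1 + (80/100)·(23 − 1) = 1 + 17.6 = 18.6.
Rank 18 is 7.0 and rank 19 is 7.1.
Interpolate: 7.0 + 0.6·(7.1 − 7.0) = 7.0 + 0.6·0.1 = 7.06.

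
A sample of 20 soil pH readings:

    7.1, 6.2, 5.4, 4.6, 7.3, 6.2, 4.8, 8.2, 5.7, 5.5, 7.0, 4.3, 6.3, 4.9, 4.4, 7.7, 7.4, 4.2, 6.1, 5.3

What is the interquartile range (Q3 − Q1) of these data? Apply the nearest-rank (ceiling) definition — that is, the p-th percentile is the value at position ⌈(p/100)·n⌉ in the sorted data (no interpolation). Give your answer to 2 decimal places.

2.20

Sorted: 4.2, 4.3, 4.4, 4.6, 4.8, 4.9, 5.3, 5.4, 5.5, 5.7, 6.1, 6.2, 6.2, 6.3, 7.0, 7.1, 7.3, 7.4, 7.7, 8.2.
n = 20.
P25: rank ⌈25/100·20⌉ = 5 → 4.8.
P75: rank ⌈75/100·20⌉ = 15 → 7.
Difference: 7 − 4.8 = 2.2.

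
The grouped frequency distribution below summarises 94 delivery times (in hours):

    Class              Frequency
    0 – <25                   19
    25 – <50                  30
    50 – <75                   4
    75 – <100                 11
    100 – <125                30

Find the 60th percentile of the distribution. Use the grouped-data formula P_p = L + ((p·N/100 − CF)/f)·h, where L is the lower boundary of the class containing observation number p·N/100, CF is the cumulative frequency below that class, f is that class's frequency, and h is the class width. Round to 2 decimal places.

82.73

N = 94; target position k = 60/100 · 94 = 56.4.
Cumulative frequencies: 19, 49, 53, 64, 94.
Observation 56.4 falls in the class 75 – <100.
L = 75, CF = 53, f = 11, h = 25.
P60 = 75 + ((56.4 − 53)/11)·25 = 75 + 7.72727 = 82.7273.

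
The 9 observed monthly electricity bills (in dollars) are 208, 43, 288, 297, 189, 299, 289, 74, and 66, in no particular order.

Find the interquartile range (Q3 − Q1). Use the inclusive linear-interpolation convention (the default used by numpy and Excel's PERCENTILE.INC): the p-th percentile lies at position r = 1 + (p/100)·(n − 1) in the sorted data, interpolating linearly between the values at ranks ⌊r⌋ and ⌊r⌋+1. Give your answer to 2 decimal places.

215.00

Sorted: 43, 66, 74, 189, 208, 288, 289, 297, 299.
n = 9.
P25: r = 3 (integer) → 74.
P75: r = 7 (integer) → 289.
Difference: 289 − 74 = 215.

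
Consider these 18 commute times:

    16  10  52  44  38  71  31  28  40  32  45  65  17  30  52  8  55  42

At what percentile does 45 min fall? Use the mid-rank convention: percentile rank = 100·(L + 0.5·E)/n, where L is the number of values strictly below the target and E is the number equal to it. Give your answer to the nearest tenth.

69.4

Sorted: 8, 10, 16, 17, 28, 30, 31, 32, 38, 40, 42, 44, 45, 52, 52, 55, 65, 71.
Count below 45: L = 12; count equal: E = 1; n = 18.
Percentile rank = 100·(12 + 0.5·1)/18 = 100·12.5/18 = 69.44.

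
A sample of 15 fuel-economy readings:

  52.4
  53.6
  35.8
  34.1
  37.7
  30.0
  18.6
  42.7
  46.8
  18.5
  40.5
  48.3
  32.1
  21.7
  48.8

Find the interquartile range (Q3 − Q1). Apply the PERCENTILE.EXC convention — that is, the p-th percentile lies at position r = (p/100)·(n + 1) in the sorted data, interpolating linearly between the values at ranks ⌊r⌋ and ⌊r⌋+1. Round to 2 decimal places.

Sorted: 18.5, 18.6, 21.7, 30.0, 32.1, 34.1, 35.8, 37.7, 40.5, 42.7, 46.8, 48.3, 48.8, 52.4, 53.6.
n = 15.
P25: r = 4 (integer) → 30.
P75: r = 12 (integer) → 48.3.
Difference: 48.3 − 30 = 18.3.

18.30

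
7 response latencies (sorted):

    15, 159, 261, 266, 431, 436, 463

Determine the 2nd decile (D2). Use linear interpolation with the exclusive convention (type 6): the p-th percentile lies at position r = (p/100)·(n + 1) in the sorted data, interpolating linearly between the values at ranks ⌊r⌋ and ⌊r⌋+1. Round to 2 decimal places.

n = 7.
r = (20/100)·(7 + 1) = 1.6.
Rank 1 is 15 and rank 2 is 159.
Interpolate: 15 + 0.6·(159 − 15) = 15 + 0.6·144 = 101.4.

101.40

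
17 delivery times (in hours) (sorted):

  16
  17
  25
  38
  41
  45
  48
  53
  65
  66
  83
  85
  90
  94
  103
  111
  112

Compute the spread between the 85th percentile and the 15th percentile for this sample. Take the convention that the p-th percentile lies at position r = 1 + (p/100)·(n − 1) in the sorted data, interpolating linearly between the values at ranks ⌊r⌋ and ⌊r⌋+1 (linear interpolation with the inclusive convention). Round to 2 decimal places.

69.20

n = 17.
P15: r = 3.4; ranks 3–4 are 25, 38; interpolating gives 30.2.
P85: r = 14.6; ranks 14–15 are 94, 103; interpolating gives 99.4.
Difference: 99.4 − 30.2 = 69.2.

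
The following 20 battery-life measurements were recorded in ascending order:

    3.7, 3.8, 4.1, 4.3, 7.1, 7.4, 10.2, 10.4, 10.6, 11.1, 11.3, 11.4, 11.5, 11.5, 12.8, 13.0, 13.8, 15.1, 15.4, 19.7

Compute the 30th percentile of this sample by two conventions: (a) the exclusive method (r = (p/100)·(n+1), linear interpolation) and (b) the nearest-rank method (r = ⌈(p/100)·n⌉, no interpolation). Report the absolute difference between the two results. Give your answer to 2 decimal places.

n = 20.
(a) r = 6.3; between ranks 6 (7.4) and 7 (10.2): 8.24.
(b) the nearest-rank method: rank 6 → 7.4.
|8.24 − 7.4| = 0.84.

0.84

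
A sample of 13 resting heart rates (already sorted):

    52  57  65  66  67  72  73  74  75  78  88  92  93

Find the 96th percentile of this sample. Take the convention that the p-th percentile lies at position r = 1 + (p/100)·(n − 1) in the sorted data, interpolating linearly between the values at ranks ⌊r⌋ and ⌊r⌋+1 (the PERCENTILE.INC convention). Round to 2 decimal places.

n = 13.
r = 1 + (96/100)·(13 − 1) = 1 + 11.52 = 12.52.
Rank 12 is 92 and rank 13 is 93.
Interpolate: 92 + 0.52·(93 − 92) = 92 + 0.52·1 = 92.52.

92.52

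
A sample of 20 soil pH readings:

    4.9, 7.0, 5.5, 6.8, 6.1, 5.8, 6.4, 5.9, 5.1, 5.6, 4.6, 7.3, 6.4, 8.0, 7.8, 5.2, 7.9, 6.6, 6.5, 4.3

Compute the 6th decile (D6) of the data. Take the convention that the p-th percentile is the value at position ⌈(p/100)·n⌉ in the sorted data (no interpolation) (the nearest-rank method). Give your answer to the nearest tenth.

Sorted: 4.3, 4.6, 4.9, 5.1, 5.2, 5.5, 5.6, 5.8, 5.9, 6.1, 6.4, 6.4, 6.5, 6.6, 6.8, 7.0, 7.3, 7.8, 7.9, 8.0.
n = 20.
Position = ⌈60/100 · 20⌉ = ⌈12⌉ = 12.
The value at rank 12 is 6.4.

6.4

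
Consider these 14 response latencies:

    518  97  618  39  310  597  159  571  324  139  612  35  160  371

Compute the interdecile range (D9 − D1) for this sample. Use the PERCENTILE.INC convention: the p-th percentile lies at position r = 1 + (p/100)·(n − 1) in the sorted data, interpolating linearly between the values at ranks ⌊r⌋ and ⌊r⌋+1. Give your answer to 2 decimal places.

Sorted: 35, 39, 97, 139, 159, 160, 310, 324, 371, 518, 571, 597, 612, 618.
n = 14.
P10: r = 2.3; ranks 2–3 are 39, 97; interpolating gives 56.4.
P90: r = 12.7; ranks 12–13 are 597, 612; interpolating gives 607.5.
Difference: 607.5 − 56.4 = 551.1.

551.10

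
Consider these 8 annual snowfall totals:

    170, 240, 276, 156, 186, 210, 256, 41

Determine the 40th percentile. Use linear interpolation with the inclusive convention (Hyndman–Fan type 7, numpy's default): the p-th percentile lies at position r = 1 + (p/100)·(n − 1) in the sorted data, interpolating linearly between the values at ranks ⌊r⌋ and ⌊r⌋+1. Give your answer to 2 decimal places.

Sorted: 41, 156, 170, 186, 210, 240, 256, 276.
n = 8.
r = 1 + (40/100)·(8 − 1) = 1 + 2.8 = 3.8.
Rank 3 is 170 and rank 4 is 186.
Interpolate: 170 + 0.8·(186 − 170) = 170 + 0.8·16 = 182.8.

182.80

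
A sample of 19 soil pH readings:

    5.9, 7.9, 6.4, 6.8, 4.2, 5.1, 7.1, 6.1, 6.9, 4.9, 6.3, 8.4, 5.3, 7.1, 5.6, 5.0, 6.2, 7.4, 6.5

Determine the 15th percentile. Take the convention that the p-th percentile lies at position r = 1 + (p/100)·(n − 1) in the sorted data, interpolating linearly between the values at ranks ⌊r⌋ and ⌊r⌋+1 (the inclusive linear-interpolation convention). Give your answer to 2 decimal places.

5.07

Sorted: 4.2, 4.9, 5.0, 5.1, 5.3, 5.6, 5.9, 6.1, 6.2, 6.3, 6.4, 6.5, 6.8, 6.9, 7.1, 7.1, 7.4, 7.9, 8.4.
n = 19.
r = 1 + (15/100)·(19 − 1) = 1 + 2.7 = 3.7.
Rank 3 is 5.0 and rank 4 is 5.1.
Interpolate: 5.0 + 0.7·(5.1 − 5.0) = 5.0 + 0.7·0.1 = 5.07.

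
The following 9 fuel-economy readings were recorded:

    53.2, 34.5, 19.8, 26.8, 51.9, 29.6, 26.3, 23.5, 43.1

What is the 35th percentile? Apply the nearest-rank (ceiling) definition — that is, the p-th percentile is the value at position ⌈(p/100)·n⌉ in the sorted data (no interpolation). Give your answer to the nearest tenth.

26.8

Sorted: 19.8, 23.5, 26.3, 26.8, 29.6, 34.5, 43.1, 51.9, 53.2.
n = 9.
Position = ⌈35/100 · 9⌉ = ⌈3.15⌉ = 4.
The value at rank 4 is 26.8.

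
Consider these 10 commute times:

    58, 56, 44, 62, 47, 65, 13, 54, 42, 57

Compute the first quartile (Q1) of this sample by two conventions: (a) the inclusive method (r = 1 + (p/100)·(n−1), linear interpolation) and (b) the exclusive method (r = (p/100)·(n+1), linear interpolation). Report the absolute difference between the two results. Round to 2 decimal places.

Sorted: 13, 42, 44, 47, 54, 56, 57, 58, 62, 65.
n = 10.
(a) r = 3.25; between ranks 3 (44) and 4 (47): 44.75.
(b) r = 2.75; between ranks 2 (42) and 3 (44): 43.5.
|44.75 − 43.5| = 1.25.

1.25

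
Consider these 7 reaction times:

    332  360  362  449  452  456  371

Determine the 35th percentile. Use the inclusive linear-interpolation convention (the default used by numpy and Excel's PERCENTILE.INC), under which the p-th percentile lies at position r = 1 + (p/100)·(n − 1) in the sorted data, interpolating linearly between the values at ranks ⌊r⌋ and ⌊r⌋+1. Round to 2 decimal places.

362.90

Sorted: 332, 360, 362, 371, 449, 452, 456.
n = 7.
r = 1 + (35/100)·(7 − 1) = 1 + 2.1 = 3.1.
Rank 3 is 362 and rank 4 is 371.
Interpolate: 362 + 0.1·(371 − 362) = 362 + 0.1·9 = 362.9.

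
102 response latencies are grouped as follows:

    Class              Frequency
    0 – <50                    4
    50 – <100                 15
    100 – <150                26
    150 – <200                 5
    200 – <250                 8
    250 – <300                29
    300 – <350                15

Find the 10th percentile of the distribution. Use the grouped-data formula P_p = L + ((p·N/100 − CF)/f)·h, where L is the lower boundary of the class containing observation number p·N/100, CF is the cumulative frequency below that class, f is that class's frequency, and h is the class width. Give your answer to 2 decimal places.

70.67

N = 102; target position k = 10/100 · 102 = 10.2.
Cumulative frequencies: 4, 19, 45, 50, 58, 87, 102.
Observation 10.2 falls in the class 50 – <100.
L = 50, CF = 4, f = 15, h = 50.
P10 = 50 + ((10.2 − 4)/15)·50 = 50 + 20.6667 = 70.6667.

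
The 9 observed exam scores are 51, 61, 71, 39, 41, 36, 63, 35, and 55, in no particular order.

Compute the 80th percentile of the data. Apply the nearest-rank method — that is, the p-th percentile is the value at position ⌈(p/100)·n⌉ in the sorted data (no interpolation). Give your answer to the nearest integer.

Sorted: 35, 36, 39, 41, 51, 55, 61, 63, 71.
n = 9.
Position = ⌈80/100 · 9⌉ = ⌈7.2⌉ = 8.
The value at rank 8 is 63.

63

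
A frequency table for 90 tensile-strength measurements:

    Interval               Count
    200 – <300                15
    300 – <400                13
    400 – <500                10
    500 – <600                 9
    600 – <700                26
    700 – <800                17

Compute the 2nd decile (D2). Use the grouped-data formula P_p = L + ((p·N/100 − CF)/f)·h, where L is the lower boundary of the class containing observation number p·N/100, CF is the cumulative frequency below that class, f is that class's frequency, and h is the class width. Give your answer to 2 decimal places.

323.08

N = 90; target position k = 20/100 · 90 = 18.
Cumulative frequencies: 15, 28, 38, 47, 73, 90.
Observation 18 falls in the class 300 – <400.
L = 300, CF = 15, f = 13, h = 100.
P20 = 300 + ((18 − 15)/13)·100 = 300 + 23.0769 = 323.077.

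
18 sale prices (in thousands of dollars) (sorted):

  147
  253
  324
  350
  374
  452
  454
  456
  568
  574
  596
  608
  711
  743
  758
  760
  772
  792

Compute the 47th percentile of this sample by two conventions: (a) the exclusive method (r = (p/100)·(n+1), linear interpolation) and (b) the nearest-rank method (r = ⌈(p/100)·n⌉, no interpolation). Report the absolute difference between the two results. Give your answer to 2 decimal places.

7.84

n = 18.
(a) r = 8.93; between ranks 8 (456) and 9 (568): 560.16.
(b) the nearest-rank method: rank 9 → 568.
|560.16 − 568| = 7.84.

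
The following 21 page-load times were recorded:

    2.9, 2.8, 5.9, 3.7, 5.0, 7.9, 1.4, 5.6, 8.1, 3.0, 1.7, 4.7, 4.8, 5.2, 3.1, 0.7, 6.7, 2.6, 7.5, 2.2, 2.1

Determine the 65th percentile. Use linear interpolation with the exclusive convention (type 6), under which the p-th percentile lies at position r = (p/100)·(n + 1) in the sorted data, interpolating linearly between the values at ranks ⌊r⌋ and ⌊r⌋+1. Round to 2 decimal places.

Sorted: 0.7, 1.4, 1.7, 2.1, 2.2, 2.6, 2.8, 2.9, 3.0, 3.1, 3.7, 4.7, 4.8, 5.0, 5.2, 5.6, 5.9, 6.7, 7.5, 7.9, 8.1.
n = 21.
r = (65/100)·(21 + 1) = 14.3.
Rank 14 is 5.0 and rank 15 is 5.2.
Interpolate: 5.0 + 0.3·(5.2 − 5.0) = 5.0 + 0.3·0.2 = 5.06.

5.06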